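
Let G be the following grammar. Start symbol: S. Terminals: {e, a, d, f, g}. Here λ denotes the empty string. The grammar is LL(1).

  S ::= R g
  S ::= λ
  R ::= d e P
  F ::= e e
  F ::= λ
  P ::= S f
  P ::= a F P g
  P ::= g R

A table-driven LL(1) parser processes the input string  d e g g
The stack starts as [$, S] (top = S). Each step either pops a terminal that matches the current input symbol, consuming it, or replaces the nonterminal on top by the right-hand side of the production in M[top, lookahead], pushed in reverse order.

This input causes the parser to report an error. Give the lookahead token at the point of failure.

g

     Stack      Input      Action
  1  $ S        d e g g $  expand S ::= R g
  2  $ g R      d e g g $  expand R ::= d e P
  3  $ g P e d  d e g g $  match d
  4  $ g P e    e g g $    match e
  5  $ g P      g g $      expand P ::= g R
  6  $ g R g    g g $      match g
  7  $ g R      g $        error: M[R, g] is empty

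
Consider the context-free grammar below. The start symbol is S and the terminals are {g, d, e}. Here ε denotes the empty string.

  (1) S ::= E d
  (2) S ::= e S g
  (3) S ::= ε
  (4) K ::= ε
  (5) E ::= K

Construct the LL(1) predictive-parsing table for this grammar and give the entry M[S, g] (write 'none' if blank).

FIRST(K) = {ε}
FIRST(E) = {ε}  (via K)
FIRST(S) = {ε, d, e}  (via E d)
FOLLOW(S) includes $ since S is the start symbol.
FOLLOW(S): in S::=e S g, S is followed by g with FIRST {g}. Thus FOLLOW(S) = {$, g}.
For S ::= E d: FIRST(E d) = {d}, so it goes in M[S, t] for t ∈ {d}.
For S ::= e S g: FIRST(e S g) = {e}, so it goes in M[S, t] for t ∈ {e}.
For S ::= ε: FIRST(ε) = {ε}, so it goes in M[S, t] for t ∈ {}; since ε ∈ FIRST, also for every t ∈ FOLLOW(S) = {$, g}.

S ::= ε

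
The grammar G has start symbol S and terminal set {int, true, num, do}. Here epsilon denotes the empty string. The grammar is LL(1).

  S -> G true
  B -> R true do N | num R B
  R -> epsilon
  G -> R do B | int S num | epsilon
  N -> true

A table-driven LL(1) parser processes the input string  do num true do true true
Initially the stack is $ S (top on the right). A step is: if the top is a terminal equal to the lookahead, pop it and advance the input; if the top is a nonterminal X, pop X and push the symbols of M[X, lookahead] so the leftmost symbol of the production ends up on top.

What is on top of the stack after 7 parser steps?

B

     Stack           Input                       Action
  1  $ S             do num true do true true $  expand S -> G true
  2  $ true G        do num true do true true $  expand G -> R do B
  3  $ true B do R   do num true do true true $  expand R -> epsilon
  4  $ true B do     do num true do true true $  match do
  5  $ true B        num true do true true $     expand B -> num R B
  6  $ true B R num  num true do true true $     match num
  7  $ true B R      true do true true $         expand R -> epsilon
Stack after step 7: $ true B (top = B).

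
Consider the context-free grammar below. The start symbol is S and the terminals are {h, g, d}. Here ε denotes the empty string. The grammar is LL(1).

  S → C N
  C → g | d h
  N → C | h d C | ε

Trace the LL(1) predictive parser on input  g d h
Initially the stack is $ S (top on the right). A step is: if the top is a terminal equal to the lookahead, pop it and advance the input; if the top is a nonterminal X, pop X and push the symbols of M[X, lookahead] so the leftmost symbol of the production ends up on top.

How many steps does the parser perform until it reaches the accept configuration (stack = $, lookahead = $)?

     Stack  Input    Action
  1  $ S    g d h $  expand S → C N
  2  $ N C  g d h $  expand C → g
  3  $ N g  g d h $  match g
  4  $ N    d h $    expand N → C
  5  $ C    d h $    expand C → d h
  6  $ h d  d h $    match d
  7  $ h    h $      match h
Accept reached after 7 steps.

7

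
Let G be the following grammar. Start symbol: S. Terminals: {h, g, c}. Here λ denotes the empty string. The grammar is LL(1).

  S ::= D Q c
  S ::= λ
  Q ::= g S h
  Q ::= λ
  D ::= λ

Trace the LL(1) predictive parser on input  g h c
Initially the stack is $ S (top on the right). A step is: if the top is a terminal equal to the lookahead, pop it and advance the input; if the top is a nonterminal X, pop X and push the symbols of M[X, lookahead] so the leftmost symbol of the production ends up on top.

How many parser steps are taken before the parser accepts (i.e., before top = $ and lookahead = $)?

7

     Stack      Input    Action
  1  $ S        g h c $  expand S ::= D Q c
  2  $ c Q D    g h c $  expand D ::= λ
  3  $ c Q      g h c $  expand Q ::= g S h
  4  $ c h S g  g h c $  match g
  5  $ c h S    h c $    expand S ::= λ
  6  $ c h      h c $    match h
  7  $ c        c $      match c
Accept reached after 7 steps.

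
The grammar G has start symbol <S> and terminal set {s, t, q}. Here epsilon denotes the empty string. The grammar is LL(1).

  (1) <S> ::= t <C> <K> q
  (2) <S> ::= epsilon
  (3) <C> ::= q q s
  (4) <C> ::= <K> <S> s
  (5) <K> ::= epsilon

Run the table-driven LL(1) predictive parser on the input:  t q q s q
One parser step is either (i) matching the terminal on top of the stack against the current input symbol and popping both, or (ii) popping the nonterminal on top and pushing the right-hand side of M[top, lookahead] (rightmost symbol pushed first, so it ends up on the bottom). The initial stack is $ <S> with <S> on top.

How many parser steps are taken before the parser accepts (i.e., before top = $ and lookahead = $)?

8

step 1: stack=$ <S>  input=t q q s q $  — expand <S> ::= t <C> <K> q
step 2: stack=$ q <K> <C> t  input=t q q s q $  — match t
step 3: stack=$ q <K> <C>  input=q q s q $  — expand <C> ::= q q s
step 4: stack=$ q <K> s q q  input=q q s q $  — match q
step 5: stack=$ q <K> s q  input=q s q $  — match q
step 6: stack=$ q <K> s  input=s q $  — match s
step 7: stack=$ q <K>  input=q $  — expand <K> ::= epsilon
step 8: stack=$ q  input=q $  — match q
Accept reached after 8 steps.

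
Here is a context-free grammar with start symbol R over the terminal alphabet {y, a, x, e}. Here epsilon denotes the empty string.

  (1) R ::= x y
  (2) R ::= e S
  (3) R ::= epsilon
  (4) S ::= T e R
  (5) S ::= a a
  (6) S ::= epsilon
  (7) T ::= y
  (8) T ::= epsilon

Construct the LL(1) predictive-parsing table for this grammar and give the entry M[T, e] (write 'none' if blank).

T ::= epsilon

FIRST(R) = {epsilon, e, x}
FIRST(T) = {epsilon, y}
FIRST(S) = {epsilon, a, e, y}  (via T e R)
FOLLOW(R) includes $ since R is the start symbol.
FOLLOW(T): in S::=T e R, T is followed by e R with FIRST {e}. Thus FOLLOW(T) = {e}.
For T ::= y: FIRST(y) = {y}, so it goes in M[T, t] for t ∈ {y}.
For T ::= epsilon: FIRST(epsilon) = {epsilon}, so it goes in M[T, t] for t ∈ {}; since epsilon ∈ FIRST, also for every t ∈ FOLLOW(T) = {e}.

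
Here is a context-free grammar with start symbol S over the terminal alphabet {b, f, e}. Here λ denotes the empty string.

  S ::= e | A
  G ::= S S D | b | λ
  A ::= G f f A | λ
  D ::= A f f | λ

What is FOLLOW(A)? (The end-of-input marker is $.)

FIRST(S): from S::=e we get {e}; from S::=A we get {λ, b, e, f}. So FIRST(S) = {λ, b, e, f}.
FIRST(G): from G::=S S D we get {λ, b, e, f}; from G::=b we get {b}; from G::=λ we get {λ}. So FIRST(G) = {λ, b, e, f}.
FIRST(A): from A::=G f f A we get {b, e, f}; from A::=λ we get {λ}. So FIRST(A) = {λ, b, e, f}.
FIRST(D): from D::=A f f we get {b, e, f}; from D::=λ we get {λ}. So FIRST(D) = {λ, b, e, f}.
FOLLOW(S) includes $ since S is the start symbol.
FOLLOW(G): in A::=G f f A, G is followed by f f A with FIRST {f}. Thus FOLLOW(G) = {f}.
FOLLOW(S): in G::=S S D (occurrence 1), S is followed by S D with FIRST {λ, b, e, f}; in G::=S S D (occurrence 1), the suffix after S is nullable, so FOLLOW(S) ⊇ FOLLOW(G) = {f}; in G::=S S D (occurrence 2), S is followed by D with FIRST {λ, b, e, f}; in G::=S S D (occurrence 2), the suffix after S is nullable, so FOLLOW(S) ⊇ FOLLOW(G) = {f}. Thus FOLLOW(S) = {$, b, e, f}.
FOLLOW(A): in S::=A, the suffix after A is empty, so FOLLOW(A) ⊇ FOLLOW(S) = {$, b, e, f}; in A::=G f f A, the suffix after A is empty (adds nothing new); in D::=A f f, A is followed by f f with FIRST {f}. Thus FOLLOW(A) = {$, b, e, f}.
FOLLOW(D): in G::=S S D, the suffix after D is empty, so FOLLOW(D) ⊇ FOLLOW(G) = {f}. Thus FOLLOW(D) = {f}.

{$, b, e, f}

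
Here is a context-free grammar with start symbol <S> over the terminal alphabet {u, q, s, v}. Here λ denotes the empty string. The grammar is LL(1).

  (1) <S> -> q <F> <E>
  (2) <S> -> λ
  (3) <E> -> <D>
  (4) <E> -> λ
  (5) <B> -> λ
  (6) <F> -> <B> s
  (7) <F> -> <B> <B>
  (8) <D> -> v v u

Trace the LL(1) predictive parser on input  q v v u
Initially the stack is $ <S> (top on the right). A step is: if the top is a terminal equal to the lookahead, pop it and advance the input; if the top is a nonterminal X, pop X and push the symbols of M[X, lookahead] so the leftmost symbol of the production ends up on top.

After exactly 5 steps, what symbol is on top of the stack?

<E>

step 1: stack=$ <S>  input=q v v u $  — expand <S> -> q <F> <E>
step 2: stack=$ <E> <F> q  input=q v v u $  — match q
step 3: stack=$ <E> <F>  input=v v u $  — expand <F> -> <B> <B>
step 4: stack=$ <E> <B> <B>  input=v v u $  — expand <B> -> λ
step 5: stack=$ <E> <B>  input=v v u $  — expand <B> -> λ
Stack after step 5: $ <E> (top = <E>).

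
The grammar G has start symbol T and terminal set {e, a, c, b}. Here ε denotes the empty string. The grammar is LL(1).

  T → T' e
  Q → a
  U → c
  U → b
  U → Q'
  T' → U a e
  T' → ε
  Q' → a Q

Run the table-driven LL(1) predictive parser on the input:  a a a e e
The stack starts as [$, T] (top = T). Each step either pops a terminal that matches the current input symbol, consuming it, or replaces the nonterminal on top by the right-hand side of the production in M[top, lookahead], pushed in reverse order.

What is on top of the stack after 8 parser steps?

e

     Stack        Input        Action
  1  $ T          a a a e e $  expand T → T' e
  2  $ e T'       a a a e e $  expand T' → U a e
  3  $ e e a U    a a a e e $  expand U → Q'
  4  $ e e a Q'   a a a e e $  expand Q' → a Q
  5  $ e e a Q a  a a a e e $  match a
  6  $ e e a Q    a a e e $    expand Q → a
  7  $ e e a a    a a e e $    match a
  8  $ e e a      a e e $      match a
Stack after step 8: $ e e (top = e).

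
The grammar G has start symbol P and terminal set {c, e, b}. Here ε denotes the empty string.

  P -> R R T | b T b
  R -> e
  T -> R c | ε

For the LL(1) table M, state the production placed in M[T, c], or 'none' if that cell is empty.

none

FIRST(R) = {e}
FIRST(P) = {b, e}  (via R R T)
FIRST(T) = {ε, e}  (via R c)
FOLLOW(P) includes $ since P is the start symbol.
FOLLOW(P): P appears on no right-hand side. Thus FOLLOW(P) = {$}.
FOLLOW(T): in P->R R T, the suffix after T is empty, so FOLLOW(T) ⊇ FOLLOW(P) = {$}; in P->b T b, T is followed by b with FIRST {b}. Thus FOLLOW(T) = {$, b}.
For T -> R c: FIRST(R c) = {e}, so it goes in M[T, t] for t ∈ {e}.
For T -> ε: FIRST(ε) = {ε}, so it goes in M[T, t] for t ∈ {}; since ε ∈ FIRST, also for every t ∈ FOLLOW(T) = {$, b}.
None of these place a production in M[T, c].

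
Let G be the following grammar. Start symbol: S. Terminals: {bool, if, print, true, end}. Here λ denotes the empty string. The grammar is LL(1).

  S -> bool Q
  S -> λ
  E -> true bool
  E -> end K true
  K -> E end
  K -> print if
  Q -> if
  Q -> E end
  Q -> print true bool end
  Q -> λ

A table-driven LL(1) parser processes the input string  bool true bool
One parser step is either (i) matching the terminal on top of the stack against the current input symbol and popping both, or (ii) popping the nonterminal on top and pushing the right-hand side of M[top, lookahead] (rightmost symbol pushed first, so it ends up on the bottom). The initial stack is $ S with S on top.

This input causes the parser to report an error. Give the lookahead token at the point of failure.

     Stack            Input             Action
  1  $ S              bool true bool $  expand S -> bool Q
  2  $ Q bool         bool true bool $  match bool
  3  $ Q              true bool $       expand Q -> E end
  4  $ end E          true bool $       expand E -> true bool
  5  $ end bool true  true bool $       match true
  6  $ end bool       bool $            match bool
  7  $ end            $                 error: top is terminal end but lookahead is $

$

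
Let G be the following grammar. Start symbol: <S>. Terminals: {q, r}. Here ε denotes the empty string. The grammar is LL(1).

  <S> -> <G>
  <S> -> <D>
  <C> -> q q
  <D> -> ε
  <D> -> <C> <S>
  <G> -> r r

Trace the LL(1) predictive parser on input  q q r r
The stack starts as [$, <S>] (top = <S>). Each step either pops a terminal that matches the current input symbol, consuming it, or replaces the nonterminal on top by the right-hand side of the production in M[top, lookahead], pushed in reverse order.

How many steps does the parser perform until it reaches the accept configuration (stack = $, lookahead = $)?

9

step 1: stack=$ <S>  input=q q r r $  — expand <S> -> <D>
step 2: stack=$ <D>  input=q q r r $  — expand <D> -> <C> <S>
step 3: stack=$ <S> <C>  input=q q r r $  — expand <C> -> q q
step 4: stack=$ <S> q q  input=q q r r $  — match q
step 5: stack=$ <S> q  input=q r r $  — match q
step 6: stack=$ <S>  input=r r $  — expand <S> -> <G>
step 7: stack=$ <G>  input=r r $  — expand <G> -> r r
step 8: stack=$ r r  input=r r $  — match r
step 9: stack=$ r  input=r $  — match r
Accept reached after 9 steps.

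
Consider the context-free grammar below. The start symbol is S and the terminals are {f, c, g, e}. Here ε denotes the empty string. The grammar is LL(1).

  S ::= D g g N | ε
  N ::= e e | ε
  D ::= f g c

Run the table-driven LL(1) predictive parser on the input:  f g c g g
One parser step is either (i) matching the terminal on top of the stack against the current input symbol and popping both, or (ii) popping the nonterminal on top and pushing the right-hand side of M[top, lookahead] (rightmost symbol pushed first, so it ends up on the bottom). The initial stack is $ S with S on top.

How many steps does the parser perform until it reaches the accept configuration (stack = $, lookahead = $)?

8

     Stack          Input        Action
  1  $ S            f g c g g $  expand S ::= D g g N
  2  $ N g g D      f g c g g $  expand D ::= f g c
  3  $ N g g c g f  f g c g g $  match f
  4  $ N g g c g    g c g g $    match g
  5  $ N g g c      c g g $      match c
  6  $ N g g        g g $        match g
  7  $ N g          g $          match g
  8  $ N            $            expand N ::= ε
Accept reached after 8 steps.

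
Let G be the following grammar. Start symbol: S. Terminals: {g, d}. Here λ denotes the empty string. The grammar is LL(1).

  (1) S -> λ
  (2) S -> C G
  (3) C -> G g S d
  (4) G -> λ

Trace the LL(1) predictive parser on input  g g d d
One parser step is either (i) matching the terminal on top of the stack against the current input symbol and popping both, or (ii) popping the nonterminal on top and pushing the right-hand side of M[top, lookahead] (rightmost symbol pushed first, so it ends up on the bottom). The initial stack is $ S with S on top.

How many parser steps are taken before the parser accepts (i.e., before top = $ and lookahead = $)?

13

step 1: stack=$ S  input=g g d d $  — expand S -> C G
step 2: stack=$ G C  input=g g d d $  — expand C -> G g S d
step 3: stack=$ G d S g G  input=g g d d $  — expand G -> λ
step 4: stack=$ G d S g  input=g g d d $  — match g
step 5: stack=$ G d S  input=g d d $  — expand S -> C G
step 6: stack=$ G d G C  input=g d d $  — expand C -> G g S d
step 7: stack=$ G d G d S g G  input=g d d $  — expand G -> λ
step 8: stack=$ G d G d S g  input=g d d $  — match g
step 9: stack=$ G d G d S  input=d d $  — expand S -> λ
step 10: stack=$ G d G d  input=d d $  — match d
step 11: stack=$ G d G  input=d $  — expand G -> λ
step 12: stack=$ G d  input=d $  — match d
step 13: stack=$ G  input=$  — expand G -> λ
Accept reached after 13 steps.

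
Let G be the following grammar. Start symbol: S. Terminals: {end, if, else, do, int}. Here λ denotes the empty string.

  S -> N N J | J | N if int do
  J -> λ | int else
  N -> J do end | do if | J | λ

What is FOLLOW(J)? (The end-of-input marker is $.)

{$, do, if, int}

FIRST(J) = {λ, int}
FIRST(N) = {λ, do, int}  (via J do end, J)
FIRST(S) = {λ, do, if, int}  (via N N J, J, N if int do)
FOLLOW(S) includes $ since S is the start symbol.
FOLLOW(S): S appears on no right-hand side. Thus FOLLOW(S) = {$}.
FOLLOW(N): in S->N N J (occurrence 1), N is followed by N J with FIRST {λ, do, int}; in S->N N J (occurrence 1), the suffix after N is nullable, so FOLLOW(N) ⊇ FOLLOW(S) = {$}; in S->N N J (occurrence 2), N is followed by J with FIRST {λ, int}; in S->N N J (occurrence 2), the suffix after N is nullable, so FOLLOW(N) ⊇ FOLLOW(S) = {$}; in S->N if int do, N is followed by if int do with FIRST {if}. Thus FOLLOW(N) = {$, do, if, int}.
FOLLOW(J): in S->N N J, the suffix after J is empty, so FOLLOW(J) ⊇ FOLLOW(S) = {$}; in S->J, the suffix after J is empty, so FOLLOW(J) ⊇ FOLLOW(S) = {$}; in N->J do end, J is followed by do end with FIRST {do}; in N->J, the suffix after J is empty, so FOLLOW(J) ⊇ FOLLOW(N) = {$, do, if, int}. Thus FOLLOW(J) = {$, do, if, int}.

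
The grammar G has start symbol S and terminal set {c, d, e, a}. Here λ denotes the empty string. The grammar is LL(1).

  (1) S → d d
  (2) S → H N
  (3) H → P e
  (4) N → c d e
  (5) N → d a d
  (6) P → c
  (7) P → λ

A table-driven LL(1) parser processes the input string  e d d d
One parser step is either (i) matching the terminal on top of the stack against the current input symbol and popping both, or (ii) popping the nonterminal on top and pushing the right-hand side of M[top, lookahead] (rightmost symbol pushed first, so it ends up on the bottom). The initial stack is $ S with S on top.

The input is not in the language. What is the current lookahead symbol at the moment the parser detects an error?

d

step 1: stack=$ S  input=e d d d $  — expand S → H N
step 2: stack=$ N H  input=e d d d $  — expand H → P e
step 3: stack=$ N e P  input=e d d d $  — expand P → λ
step 4: stack=$ N e  input=e d d d $  — match e
step 5: stack=$ N  input=d d d $  — expand N → d a d
step 6: stack=$ d a d  input=d d d $  — match d
step 7: stack=$ d a  input=d d $  — error: top is terminal a but lookahead is d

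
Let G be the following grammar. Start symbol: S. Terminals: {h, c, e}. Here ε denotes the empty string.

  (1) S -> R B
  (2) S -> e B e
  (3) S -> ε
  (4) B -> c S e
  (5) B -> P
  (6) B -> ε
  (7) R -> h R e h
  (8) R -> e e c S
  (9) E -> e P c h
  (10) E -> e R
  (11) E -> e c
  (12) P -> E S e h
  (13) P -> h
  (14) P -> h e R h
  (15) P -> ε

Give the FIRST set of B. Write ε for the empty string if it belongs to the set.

{ε, c, e, h}

FIRST(R): from R->h R e h we get {h}; from R->e e c S we get {e}. So FIRST(R) = {e, h}.
FIRST(E): from E->e P c h we get {e}; from E->e R we get {e}; from E->e c we get {e}. So FIRST(E) = {e}.
FIRST(S): from S->R B we get {e, h}; from S->e B e we get {e}; from S->ε we get {ε}. So FIRST(S) = {ε, e, h}.
FIRST(P): from P->E S e h we get {e}; from P->h we get {h}; from P->h e R h we get {h}; from P->ε we get {ε}. So FIRST(P) = {ε, e, h}.
FIRST(B): from B->c S e we get {c}; from B->P we get {ε, e, h}; from B->ε we get {ε}. So FIRST(B) = {ε, c, e, h}.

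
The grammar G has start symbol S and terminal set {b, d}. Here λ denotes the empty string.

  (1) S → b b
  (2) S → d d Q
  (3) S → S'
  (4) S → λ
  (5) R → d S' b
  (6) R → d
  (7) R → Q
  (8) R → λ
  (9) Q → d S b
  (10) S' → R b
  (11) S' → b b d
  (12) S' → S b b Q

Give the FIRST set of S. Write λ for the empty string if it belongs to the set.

FIRST(Q): from Q→d S b we get {d}. So FIRST(Q) = {d}.
FIRST(R): from R→d S' b we get {d}; from R→d we get {d}; from R→Q we get {d}; from R→λ we get {λ}. So FIRST(R) = {λ, d}.
FIRST(S): from S→b b we get {b}; from S→d d Q we get {d}; from S→S' we get {b, d}; from S→λ we get {λ}. So FIRST(S) = {λ, b, d}.
FIRST(S'): from S'→R b we get {b, d}; from S'→b b d we get {b}; from S'→S b b Q we get {b, d}. So FIRST(S') = {b, d}.

{λ, b, d}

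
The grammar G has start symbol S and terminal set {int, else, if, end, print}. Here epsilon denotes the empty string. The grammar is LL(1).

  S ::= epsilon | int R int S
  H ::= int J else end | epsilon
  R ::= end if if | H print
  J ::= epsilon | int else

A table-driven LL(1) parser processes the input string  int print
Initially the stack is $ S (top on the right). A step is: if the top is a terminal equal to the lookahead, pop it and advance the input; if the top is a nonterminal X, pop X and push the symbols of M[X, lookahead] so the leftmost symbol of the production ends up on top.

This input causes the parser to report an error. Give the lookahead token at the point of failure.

     Stack            Input        Action
  1  $ S              int print $  expand S ::= int R int S
  2  $ S int R int    int print $  match int
  3  $ S int R        print $      expand R ::= H print
  4  $ S int print H  print $      expand H ::= epsilon
  5  $ S int print    print $      match print
  6  $ S int          $            error: top is terminal int but lookahead is $

$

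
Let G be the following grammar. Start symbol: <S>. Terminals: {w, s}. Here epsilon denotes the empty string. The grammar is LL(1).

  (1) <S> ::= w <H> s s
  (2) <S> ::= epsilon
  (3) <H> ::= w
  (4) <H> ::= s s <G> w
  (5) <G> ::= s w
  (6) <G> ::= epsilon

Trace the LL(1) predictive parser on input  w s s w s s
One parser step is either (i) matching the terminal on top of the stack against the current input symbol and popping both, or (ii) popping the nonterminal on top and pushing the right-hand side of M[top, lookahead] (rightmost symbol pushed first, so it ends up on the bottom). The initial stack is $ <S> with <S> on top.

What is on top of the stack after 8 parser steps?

s

step 1: stack=$ <S>  input=w s s w s s $  — expand <S> ::= w <H> s s
step 2: stack=$ s s <H> w  input=w s s w s s $  — match w
step 3: stack=$ s s <H>  input=s s w s s $  — expand <H> ::= s s <G> w
step 4: stack=$ s s w <G> s s  input=s s w s s $  — match s
step 5: stack=$ s s w <G> s  input=s w s s $  — match s
step 6: stack=$ s s w <G>  input=w s s $  — expand <G> ::= epsilon
step 7: stack=$ s s w  input=w s s $  — match w
step 8: stack=$ s s  input=s s $  — match s
Stack after step 8: $ s (top = s).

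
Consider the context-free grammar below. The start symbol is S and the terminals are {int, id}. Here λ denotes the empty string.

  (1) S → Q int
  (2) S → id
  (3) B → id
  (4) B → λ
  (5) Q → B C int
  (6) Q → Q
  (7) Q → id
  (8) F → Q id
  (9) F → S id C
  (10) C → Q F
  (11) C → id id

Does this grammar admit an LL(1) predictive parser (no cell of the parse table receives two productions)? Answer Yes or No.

No

FIRST(S) = {id}
FIRST(B) = {λ, id}
FIRST(Q) = {id}
FIRST(F) = {id}
FIRST(C) = {id}
FOLLOW(S) = {$, id}
FOLLOW(B) = {id}
FOLLOW(Q) = {id, int}
FOLLOW(F) = {int}
FOLLOW(C) = {int}
Cell M[B, id] receives both B → id and B → λ — the grammar is not LL(1).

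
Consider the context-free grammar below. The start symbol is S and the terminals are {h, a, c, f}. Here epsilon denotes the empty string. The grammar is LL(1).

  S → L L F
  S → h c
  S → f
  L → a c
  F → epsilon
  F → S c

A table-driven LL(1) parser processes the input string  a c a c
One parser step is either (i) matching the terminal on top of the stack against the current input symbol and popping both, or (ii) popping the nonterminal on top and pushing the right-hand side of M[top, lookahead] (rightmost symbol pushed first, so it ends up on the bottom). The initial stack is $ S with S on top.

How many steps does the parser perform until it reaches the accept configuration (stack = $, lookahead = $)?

8

step 1: stack=$ S  input=a c a c $  — expand S → L L F
step 2: stack=$ F L L  input=a c a c $  — expand L → a c
step 3: stack=$ F L c a  input=a c a c $  — match a
step 4: stack=$ F L c  input=c a c $  — match c
step 5: stack=$ F L  input=a c $  — expand L → a c
step 6: stack=$ F c a  input=a c $  — match a
step 7: stack=$ F c  input=c $  — match c
step 8: stack=$ F  input=$  — expand F → epsilon
Accept reached after 8 steps.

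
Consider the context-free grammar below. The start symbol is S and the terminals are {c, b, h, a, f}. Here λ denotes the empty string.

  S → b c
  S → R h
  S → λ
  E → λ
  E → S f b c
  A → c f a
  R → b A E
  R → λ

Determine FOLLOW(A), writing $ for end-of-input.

FIRST(A): from A→c f a we get {c}. So FIRST(A) = {c}.
FIRST(R): from R→b A E we get {b}; from R→λ we get {λ}. So FIRST(R) = {λ, b}.
FIRST(S): from S→b c we get {b}; from S→R h we get {b, h}; from S→λ we get {λ}. So FIRST(S) = {λ, b, h}.
FIRST(E): from E→λ we get {λ}; from E→S f b c we get {b, f, h}. So FIRST(E) = {λ, b, f, h}.
FOLLOW(S) includes $ since S is the start symbol.
FOLLOW(S): in E→S f b c, S is followed by f b c with FIRST {f}. Thus FOLLOW(S) = {$, f}.
FOLLOW(R): in S→R h, R is followed by h with FIRST {h}. Thus FOLLOW(R) = {h}.
FOLLOW(E): in R→b A E, the suffix after E is empty, so FOLLOW(E) ⊇ FOLLOW(R) = {h}. Thus FOLLOW(E) = {h}.
FOLLOW(A): in R→b A E, A is followed by E with FIRST {λ, b, f, h}; in R→b A E, the suffix after A is nullable, so FOLLOW(A) ⊇ FOLLOW(R) = {h}. Thus FOLLOW(A) = {b, f, h}.

{b, f, h}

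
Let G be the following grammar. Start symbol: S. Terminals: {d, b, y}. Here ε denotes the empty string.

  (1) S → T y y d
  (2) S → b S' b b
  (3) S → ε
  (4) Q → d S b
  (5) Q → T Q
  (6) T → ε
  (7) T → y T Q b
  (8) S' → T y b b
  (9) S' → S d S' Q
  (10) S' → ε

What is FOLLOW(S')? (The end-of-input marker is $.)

{b, d, y}

FIRST(T): from T→ε we get {ε}; from T→y T Q b we get {y}. So FIRST(T) = {ε, y}.
FIRST(S): from S→T y y d we get {y}; from S→b S' b b we get {b}; from S→ε we get {ε}. So FIRST(S) = {ε, b, y}.
FIRST(Q): from Q→d S b we get {d}; from Q→T Q we get {d, y}. So FIRST(Q) = {d, y}.
FIRST(S'): from S'→T y b b we get {y}; from S'→S d S' Q we get {b, d, y}; from S'→ε we get {ε}. So FIRST(S') = {ε, b, d, y}.
FOLLOW(S) includes $ since S is the start symbol.
FOLLOW(S): in Q→d S b, S is followed by b with FIRST {b}; in S'→S d S' Q, S is followed by d S' Q with FIRST {d}. Thus FOLLOW(S) = {$, b, d}.
FOLLOW(T): in S→T y y d, T is followed by y y d with FIRST {y}; in Q→T Q, T is followed by Q with FIRST {d, y}; in T→y T Q b, T is followed by Q b with FIRST {d, y}; in S'→T y b b, T is followed by y b b with FIRST {y}. Thus FOLLOW(T) = {d, y}.
FOLLOW(S'): in S→b S' b b, S' is followed by b b with FIRST {b}; in S'→S d S' Q, S' is followed by Q with FIRST {d, y}. Thus FOLLOW(S') = {b, d, y}.
FOLLOW(Q): in Q→T Q, the suffix after Q is empty (adds nothing new); in T→y T Q b, Q is followed by b with FIRST {b}; in S'→S d S' Q, the suffix after Q is empty, so FOLLOW(Q) ⊇ FOLLOW(S') = {b, d, y}. Thus FOLLOW(Q) = {b, d, y}.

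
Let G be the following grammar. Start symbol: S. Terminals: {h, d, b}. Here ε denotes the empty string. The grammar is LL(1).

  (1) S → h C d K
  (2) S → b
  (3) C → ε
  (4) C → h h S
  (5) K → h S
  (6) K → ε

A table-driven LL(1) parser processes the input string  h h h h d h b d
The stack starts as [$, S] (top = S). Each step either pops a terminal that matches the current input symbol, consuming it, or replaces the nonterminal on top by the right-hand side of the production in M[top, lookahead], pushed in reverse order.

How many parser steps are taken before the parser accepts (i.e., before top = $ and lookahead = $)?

15

step 1: stack=$ S  input=h h h h d h b d $  — expand S → h C d K
step 2: stack=$ K d C h  input=h h h h d h b d $  — match h
step 3: stack=$ K d C  input=h h h d h b d $  — expand C → h h S
step 4: stack=$ K d S h h  input=h h h d h b d $  — match h
step 5: stack=$ K d S h  input=h h d h b d $  — match h
step 6: stack=$ K d S  input=h d h b d $  — expand S → h C d K
step 7: stack=$ K d K d C h  input=h d h b d $  — match h
step 8: stack=$ K d K d C  input=d h b d $  — expand C → ε
step 9: stack=$ K d K d  input=d h b d $  — match d
step 10: stack=$ K d K  input=h b d $  — expand K → h S
step 11: stack=$ K d S h  input=h b d $  — match h
step 12: stack=$ K d S  input=b d $  — expand S → b
step 13: stack=$ K d b  input=b d $  — match b
step 14: stack=$ K d  input=d $  — match d
step 15: stack=$ K  input=$  — expand K → ε
Accept reached after 15 steps.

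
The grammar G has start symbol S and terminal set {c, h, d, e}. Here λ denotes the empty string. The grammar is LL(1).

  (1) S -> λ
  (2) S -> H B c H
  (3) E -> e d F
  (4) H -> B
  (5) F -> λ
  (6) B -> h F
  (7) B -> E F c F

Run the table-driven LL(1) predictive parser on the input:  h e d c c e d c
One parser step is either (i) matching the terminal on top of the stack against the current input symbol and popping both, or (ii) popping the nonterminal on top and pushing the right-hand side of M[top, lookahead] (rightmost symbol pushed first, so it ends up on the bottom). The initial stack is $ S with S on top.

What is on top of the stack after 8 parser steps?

step 1: stack=$ S  input=h e d c c e d c $  — expand S -> H B c H
step 2: stack=$ H c B H  input=h e d c c e d c $  — expand H -> B
step 3: stack=$ H c B B  input=h e d c c e d c $  — expand B -> h F
step 4: stack=$ H c B F h  input=h e d c c e d c $  — match h
step 5: stack=$ H c B F  input=e d c c e d c $  — expand F -> λ
step 6: stack=$ H c B  input=e d c c e d c $  — expand B -> E F c F
step 7: stack=$ H c F c F E  input=e d c c e d c $  — expand E -> e d F
step 8: stack=$ H c F c F F d e  input=e d c c e d c $  — match e
Stack after step 8: $ H c F c F F d (top = d).

d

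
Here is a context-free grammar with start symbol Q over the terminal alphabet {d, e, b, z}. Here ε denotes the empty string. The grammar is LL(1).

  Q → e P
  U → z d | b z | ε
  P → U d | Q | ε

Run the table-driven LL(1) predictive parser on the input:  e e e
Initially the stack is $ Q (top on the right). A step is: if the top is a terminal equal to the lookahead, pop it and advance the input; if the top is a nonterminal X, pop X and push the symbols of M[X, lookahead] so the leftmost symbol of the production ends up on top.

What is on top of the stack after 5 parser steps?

P

step 1: stack=$ Q  input=e e e $  — expand Q → e P
step 2: stack=$ P e  input=e e e $  — match e
step 3: stack=$ P  input=e e $  — expand P → Q
step 4: stack=$ Q  input=e e $  — expand Q → e P
step 5: stack=$ P e  input=e e $  — match e
Stack after step 5: $ P (top = P).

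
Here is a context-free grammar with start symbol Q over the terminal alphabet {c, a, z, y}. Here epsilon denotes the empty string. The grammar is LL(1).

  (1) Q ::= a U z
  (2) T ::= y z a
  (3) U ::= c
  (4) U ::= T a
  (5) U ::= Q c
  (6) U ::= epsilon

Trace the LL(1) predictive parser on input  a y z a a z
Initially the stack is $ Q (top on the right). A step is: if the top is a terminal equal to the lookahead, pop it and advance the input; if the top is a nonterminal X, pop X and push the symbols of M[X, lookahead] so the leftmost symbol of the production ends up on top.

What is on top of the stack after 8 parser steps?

step 1: stack=$ Q  input=a y z a a z $  — expand Q ::= a U z
step 2: stack=$ z U a  input=a y z a a z $  — match a
step 3: stack=$ z U  input=y z a a z $  — expand U ::= T a
step 4: stack=$ z a T  input=y z a a z $  — expand T ::= y z a
step 5: stack=$ z a a z y  input=y z a a z $  — match y
step 6: stack=$ z a a z  input=z a a z $  — match z
step 7: stack=$ z a a  input=a a z $  — match a
step 8: stack=$ z a  input=a z $  — match a
Stack after step 8: $ z (top = z).

z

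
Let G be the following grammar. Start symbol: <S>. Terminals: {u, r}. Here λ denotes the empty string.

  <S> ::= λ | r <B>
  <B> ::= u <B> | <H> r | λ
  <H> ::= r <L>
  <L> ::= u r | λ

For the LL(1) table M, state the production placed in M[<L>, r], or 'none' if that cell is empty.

FIRST(<S>): from <S>::=λ we get {λ}; from <S>::=r <B> we get {r}. So FIRST(<S>) = {λ, r}.
FIRST(<H>): from <H>::=r <L> we get {r}. So FIRST(<H>) = {r}.
FIRST(<L>): from <L>::=u r we get {u}; from <L>::=λ we get {λ}. So FIRST(<L>) = {λ, u}.
FIRST(<B>): from <B>::=u <B> we get {u}; from <B>::=<H> r we get {r}; from <B>::=λ we get {λ}. So FIRST(<B>) = {λ, r, u}.
FOLLOW(<S>) includes $ since <S> is the start symbol.
FOLLOW(<H>): in <B>::=<H> r, <H> is followed by r with FIRST {r}. Thus FOLLOW(<H>) = {r}.
FOLLOW(<L>): in <H>::=r <L>, the suffix after <L> is empty, so FOLLOW(<L>) ⊇ FOLLOW(<H>) = {r}. Thus FOLLOW(<L>) = {r}.
For <L> ::= u r: FIRST(u r) = {u}, so it goes in M[<L>, t] for t ∈ {u}.
For <L> ::= λ: FIRST(λ) = {λ}, so it goes in M[<L>, t] for t ∈ {}; since λ ∈ FIRST, also for every t ∈ FOLLOW(<L>) = {r}.

<L> ::= λ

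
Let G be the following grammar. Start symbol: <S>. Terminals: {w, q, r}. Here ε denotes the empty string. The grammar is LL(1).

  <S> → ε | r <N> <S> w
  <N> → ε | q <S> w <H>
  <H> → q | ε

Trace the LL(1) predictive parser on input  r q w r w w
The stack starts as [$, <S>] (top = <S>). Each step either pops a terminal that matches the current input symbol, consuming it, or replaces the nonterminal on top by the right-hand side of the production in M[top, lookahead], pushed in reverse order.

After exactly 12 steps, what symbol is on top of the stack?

step 1: stack=$ <S>  input=r q w r w w $  — expand <S> → r <N> <S> w
step 2: stack=$ w <S> <N> r  input=r q w r w w $  — match r
step 3: stack=$ w <S> <N>  input=q w r w w $  — expand <N> → q <S> w <H>
step 4: stack=$ w <S> <H> w <S> q  input=q w r w w $  — match q
step 5: stack=$ w <S> <H> w <S>  input=w r w w $  — expand <S> → ε
step 6: stack=$ w <S> <H> w  input=w r w w $  — match w
step 7: stack=$ w <S> <H>  input=r w w $  — expand <H> → ε
step 8: stack=$ w <S>  input=r w w $  — expand <S> → r <N> <S> w
step 9: stack=$ w w <S> <N> r  input=r w w $  — match r
step 10: stack=$ w w <S> <N>  input=w w $  — expand <N> → ε
step 11: stack=$ w w <S>  input=w w $  — expand <S> → ε
step 12: stack=$ w w  input=w w $  — match w
Stack after step 12: $ w (top = w).

w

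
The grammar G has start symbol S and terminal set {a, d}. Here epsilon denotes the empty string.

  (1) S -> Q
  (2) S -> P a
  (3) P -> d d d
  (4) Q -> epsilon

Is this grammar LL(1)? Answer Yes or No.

FIRST(S) = {epsilon, d}
FIRST(P) = {d}
FIRST(Q) = {epsilon}
FOLLOW(S) = {$}
FOLLOW(P) = {a}
FOLLOW(Q) = {$}
Each cell of M receives at most one production.

Yes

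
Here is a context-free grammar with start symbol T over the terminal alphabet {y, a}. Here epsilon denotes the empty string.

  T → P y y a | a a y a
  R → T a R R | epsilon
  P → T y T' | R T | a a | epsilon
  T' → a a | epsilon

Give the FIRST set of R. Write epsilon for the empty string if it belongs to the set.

{epsilon, a, y}

FIRST(T'): from T'→a a we get {a}; from T'→epsilon we get {epsilon}. So FIRST(T') = {epsilon, a}.
FIRST(T): from T→P y y a we get {a, y}; from T→a a y a we get {a}. So FIRST(T) = {a, y}.
FIRST(R): from R→T a R R we get {a, y}; from R→epsilon we get {epsilon}. So FIRST(R) = {epsilon, a, y}.
FIRST(P): from P→T y T' we get {a, y}; from P→R T we get {a, y}; from P→a a we get {a}; from P→epsilon we get {epsilon}. So FIRST(P) = {epsilon, a, y}.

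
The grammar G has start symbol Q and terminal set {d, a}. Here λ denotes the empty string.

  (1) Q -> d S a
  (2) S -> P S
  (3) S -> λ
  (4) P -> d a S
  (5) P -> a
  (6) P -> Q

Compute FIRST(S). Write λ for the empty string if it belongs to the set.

{λ, a, d}

FIRST(Q) = {d}
FIRST(P) = {a, d}  (via Q)
FIRST(S) = {λ, a, d}  (via P S)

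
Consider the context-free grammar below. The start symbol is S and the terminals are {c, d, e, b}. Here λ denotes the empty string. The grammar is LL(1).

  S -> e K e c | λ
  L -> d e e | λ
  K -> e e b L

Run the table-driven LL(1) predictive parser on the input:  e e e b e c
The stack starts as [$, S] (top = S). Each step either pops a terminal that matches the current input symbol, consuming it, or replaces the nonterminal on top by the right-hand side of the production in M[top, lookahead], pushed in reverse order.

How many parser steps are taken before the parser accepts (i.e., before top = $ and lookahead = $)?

     Stack          Input          Action
  1  $ S            e e e b e c $  expand S -> e K e c
  2  $ c e K e      e e e b e c $  match e
  3  $ c e K        e e b e c $    expand K -> e e b L
  4  $ c e L b e e  e e b e c $    match e
  5  $ c e L b e    e b e c $      match e
  6  $ c e L b      b e c $        match b
  7  $ c e L        e c $          expand L -> λ
  8  $ c e          e c $          match e
  9  $ c            c $            match c
Accept reached after 9 steps.

9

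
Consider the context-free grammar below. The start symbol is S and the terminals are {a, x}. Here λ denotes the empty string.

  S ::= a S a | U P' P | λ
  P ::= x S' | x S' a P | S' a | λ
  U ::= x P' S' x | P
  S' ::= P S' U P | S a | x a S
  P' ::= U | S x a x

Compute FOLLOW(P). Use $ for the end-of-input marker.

{$, a, x}

FIRST(S) = {λ, a, x}  (via U P' P)
FIRST(P) = {λ, a, x}  (via S' a)
FIRST(U) = {λ, a, x}  (via P)
FIRST(S') = {a, x}  (via P S' U P, S a)
FIRST(P') = {λ, a, x}  (via U, S x a x)
FOLLOW(S) includes $ since S is the start symbol.
FOLLOW(S): in S::=a S a, S is followed by a with FIRST {a}; in S'::=S a, S is followed by a with FIRST {a}; in S'::=x a S, the suffix after S is empty, so FOLLOW(S) ⊇ FOLLOW(S') = {$, a, x}; in P'::=S x a x, S is followed by x a x with FIRST {x}. Thus FOLLOW(S) = {$, a, x}.
FOLLOW(P'): in S::=U P' P, P' is followed by P with FIRST {λ, a, x}; in S::=U P' P, the suffix after P' is nullable, so FOLLOW(P') ⊇ FOLLOW(S) = {$, a, x}; in U::=x P' S' x, P' is followed by S' x with FIRST {a, x}. Thus FOLLOW(P') = {$, a, x}.
FOLLOW(P): in S::=U P' P, the suffix after P is empty, so FOLLOW(P) ⊇ FOLLOW(S) = {$, a, x}; in P::=x S' a P, the suffix after P is empty (adds nothing new); in U::=P, the suffix after P is empty, so FOLLOW(P) ⊇ FOLLOW(U) = {$, a, x}; in S'::=P S' U P (occurrence 1), P is followed by S' U P with FIRST {a, x}; in S'::=P S' U P (occurrence 2), the suffix after P is empty, so FOLLOW(P) ⊇ FOLLOW(S') = {$, a, x}. Thus FOLLOW(P) = {$, a, x}.
FOLLOW(S'): in P::=x S', the suffix after S' is empty, so FOLLOW(S') ⊇ FOLLOW(P) = {$, a, x}; in P::=x S' a P, S' is followed by a P with FIRST {a}; in P::=S' a, S' is followed by a with FIRST {a}; in U::=x P' S' x, S' is followed by x with FIRST {x}; in S'::=P S' U P, S' is followed by U P with FIRST {λ, a, x}; in S'::=P S' U P, the suffix after S' is nullable (adds nothing new). Thus FOLLOW(S') = {$, a, x}.
FOLLOW(U): in S::=U P' P, U is followed by P' P with FIRST {λ, a, x}; in S::=U P' P, the suffix after U is nullable, so FOLLOW(U) ⊇ FOLLOW(S) = {$, a, x}; in S'::=P S' U P, U is followed by P with FIRST {λ, a, x}; in S'::=P S' U P, the suffix after U is nullable, so FOLLOW(U) ⊇ FOLLOW(S') = {$, a, x}; in P'::=U, the suffix after U is empty, so FOLLOW(U) ⊇ FOLLOW(P') = {$, a, x}. Thus FOLLOW(U) = {$, a, x}.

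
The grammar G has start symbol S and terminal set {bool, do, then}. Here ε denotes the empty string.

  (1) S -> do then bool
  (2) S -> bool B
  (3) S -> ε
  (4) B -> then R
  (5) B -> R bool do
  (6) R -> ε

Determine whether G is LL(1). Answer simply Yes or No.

FIRST(S) = {ε, bool, do}
FIRST(B) = {bool, then}
FIRST(R) = {ε}
FOLLOW(S) = {$}
FOLLOW(B) = {$}
FOLLOW(R) = {$, bool}
Each cell of M receives at most one production.

Yes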